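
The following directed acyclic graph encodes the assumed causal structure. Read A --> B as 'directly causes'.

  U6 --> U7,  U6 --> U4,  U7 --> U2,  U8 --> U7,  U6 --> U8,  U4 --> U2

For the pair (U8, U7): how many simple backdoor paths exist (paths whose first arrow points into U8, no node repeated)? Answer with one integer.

A backdoor path from U8 to U7 is any simple undirected path whose first edge points into U8 (i.e. leaves U8 via a parent).
Parents of U8: {U6}.
Enumerating:
  P1: U8 <- U6 -> U4 -> U2 <- U7
  P2: U8 <- U6 -> U7
That exhausts the simple backdoor paths. Count: 2.

2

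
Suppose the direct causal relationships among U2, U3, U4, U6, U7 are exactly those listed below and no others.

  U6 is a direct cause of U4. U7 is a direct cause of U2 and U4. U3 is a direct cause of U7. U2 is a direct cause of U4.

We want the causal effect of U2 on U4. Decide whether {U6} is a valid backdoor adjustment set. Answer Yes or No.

No

Backdoor paths from U2 to U4 (paths whose first edge points into U2):
  P1: U2 <- U7 -> U4
Condition 1 (no descendant of U2 in the set): holds — descendants of U2 are {U4}; none are in {U6}.
Condition 2 (every backdoor path blocked by {U6}):
  P1: open — no interior node is in the conditioning set.
{U6} does not satisfy the backdoor criterion.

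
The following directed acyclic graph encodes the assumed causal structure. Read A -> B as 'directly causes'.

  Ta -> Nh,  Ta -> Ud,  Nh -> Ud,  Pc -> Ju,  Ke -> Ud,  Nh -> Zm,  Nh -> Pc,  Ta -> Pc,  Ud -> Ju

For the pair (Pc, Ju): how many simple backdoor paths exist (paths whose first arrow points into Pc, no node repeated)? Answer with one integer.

4

A backdoor path from Pc to Ju is any simple undirected path whose first edge points into Pc (i.e. leaves Pc via a parent).
Parents of Pc: {Nh, Ta}.
Enumerating:
  P1: Pc <- Ta -> Nh -> Ud -> Ju
  P2: Pc <- Ta -> Ud -> Ju
  P3: Pc <- Nh <- Ta -> Ud -> Ju
  P4: Pc <- Nh -> Ud -> Ju
That exhausts the simple backdoor paths. Count: 4.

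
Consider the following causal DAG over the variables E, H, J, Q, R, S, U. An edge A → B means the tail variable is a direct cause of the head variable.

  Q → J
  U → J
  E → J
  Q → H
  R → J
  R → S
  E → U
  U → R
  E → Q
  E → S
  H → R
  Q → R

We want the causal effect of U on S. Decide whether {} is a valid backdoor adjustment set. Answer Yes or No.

Backdoor paths from U to S (paths whose first edge points into U):
  P1: U <- E -> Q -> H -> R -> S
  P2: U <- E -> Q -> R -> S
  P3: U <- E -> Q -> J <- R -> S
  P4: U <- E -> J <- Q -> H -> R -> S
  P5: U <- E -> J <- Q -> R -> S
  P6: U <- E -> J <- R -> S
  P7: U <- E -> S
Condition 1 (no descendant of U in the set): holds — descendants of U are {J, R, S}; none are in {}.
Condition 2 (every backdoor path blocked by {}):
  P1: open — no interior node is in the conditioning set.
  P2: open — no interior node is in the conditioning set.
  P3: blocked at collider J (neither it nor any descendant is in the conditioning set).
  P4: blocked at collider J (neither it nor any descendant is in the conditioning set).
  P5: blocked at collider J (neither it nor any descendant is in the conditioning set).
  P6: blocked at collider J (neither it nor any descendant is in the conditioning set).
  P7: open — no interior node is in the conditioning set.
{} does not satisfy the backdoor criterion.

No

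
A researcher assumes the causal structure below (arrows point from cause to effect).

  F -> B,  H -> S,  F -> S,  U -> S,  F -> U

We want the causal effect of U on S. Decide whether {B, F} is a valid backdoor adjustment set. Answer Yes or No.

Yes

Backdoor paths from U to S (paths whose first edge points into U):
  P1: U <- F -> S
Condition 1 (no descendant of U in the set): holds — descendants of U are {S}; none are in {B, F}.
Condition 2 (every backdoor path blocked by {B, F}):
  P1: blocked at fork node F ∈ conditioning set.
{B, F} satisfies the backdoor criterion.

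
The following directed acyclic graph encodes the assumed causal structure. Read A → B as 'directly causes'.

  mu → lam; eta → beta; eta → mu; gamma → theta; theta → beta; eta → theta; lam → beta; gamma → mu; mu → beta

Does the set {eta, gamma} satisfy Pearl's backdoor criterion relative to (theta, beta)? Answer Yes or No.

Yes

Backdoor paths from theta to beta (paths whose first edge points into theta):
  P1: theta <- gamma -> mu <- eta -> beta
  P2: theta <- gamma -> mu -> lam -> beta
  P3: theta <- gamma -> mu -> beta
  P4: theta <- eta -> mu -> lam -> beta
  P5: theta <- eta -> mu -> beta
  P6: theta <- eta -> beta
Condition 1 (no descendant of theta in the set): holds — descendants of theta are {beta}; none are in {eta, gamma}.
Condition 2 (every backdoor path blocked by {eta, gamma}):
  P1: blocked at fork node gamma ∈ conditioning set.
  P2: blocked at fork node gamma ∈ conditioning set.
  P3: blocked at fork node gamma ∈ conditioning set.
  P4: blocked at fork node eta ∈ conditioning set.
  P5: blocked at fork node eta ∈ conditioning set.
  P6: blocked at fork node eta ∈ conditioning set.
{eta, gamma} satisfies the backdoor criterion.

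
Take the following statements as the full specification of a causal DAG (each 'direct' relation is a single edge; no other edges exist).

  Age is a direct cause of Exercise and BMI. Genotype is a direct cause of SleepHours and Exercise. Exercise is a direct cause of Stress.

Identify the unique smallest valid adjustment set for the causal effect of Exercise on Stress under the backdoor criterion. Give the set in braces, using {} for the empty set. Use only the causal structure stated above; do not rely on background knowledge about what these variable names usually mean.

{}

Variables eligible for adjustment (non-descendants of Exercise, excluding Exercise and Stress): {Age, BMI, Genotype, SleepHours}.
Backdoor paths from Exercise to Stress:
  (none)
With no backdoor paths the empty set already satisfies the criterion, and it is trivially minimal.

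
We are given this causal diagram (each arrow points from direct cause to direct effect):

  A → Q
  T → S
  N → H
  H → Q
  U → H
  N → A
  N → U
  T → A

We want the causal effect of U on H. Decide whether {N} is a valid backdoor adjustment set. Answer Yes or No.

Yes

Backdoor paths from U to H (paths whose first edge points into U):
  P1: U <- N -> H
  P2: U <- N -> A -> Q <- H
Condition 1 (no descendant of U in the set): holds — descendants of U are {H, Q}; none are in {N}.
Condition 2 (every backdoor path blocked by {N}):
  P1: blocked at fork node N ∈ conditioning set.
  P2: blocked at fork node N ∈ conditioning set.
{N} satisfies the backdoor criterion.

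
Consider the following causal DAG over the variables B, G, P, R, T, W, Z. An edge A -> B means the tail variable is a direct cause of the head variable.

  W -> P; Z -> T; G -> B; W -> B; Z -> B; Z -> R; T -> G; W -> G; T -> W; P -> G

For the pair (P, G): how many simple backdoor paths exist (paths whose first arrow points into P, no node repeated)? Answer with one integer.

5

A backdoor path from P to G is any simple undirected path whose first edge points into P (i.e. leaves P via a parent).
Parents of P: {W}.
Enumerating:
  P1: P <- W <- T <- Z -> B <- G
  P2: P <- W <- T -> G
  P3: P <- W -> G
  P4: P <- W -> B <- Z -> T -> G
  P5: P <- W -> B <- G
That exhausts the simple backdoor paths. Count: 5.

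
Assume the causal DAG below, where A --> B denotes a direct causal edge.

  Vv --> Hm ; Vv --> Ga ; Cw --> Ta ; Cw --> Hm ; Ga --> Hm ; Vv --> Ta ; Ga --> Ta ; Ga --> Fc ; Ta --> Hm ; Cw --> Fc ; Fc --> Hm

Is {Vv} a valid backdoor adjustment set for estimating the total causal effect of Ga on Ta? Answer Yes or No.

Yes

Backdoor paths from Ga to Ta (paths whose first edge points into Ga):
  P1: Ga <- Vv -> Ta
  P2: Ga <- Vv -> Hm <- Cw -> Ta
  P3: Ga <- Vv -> Hm <- Ta
  P4: Ga <- Vv -> Hm <- Fc <- Cw -> Ta
Condition 1 (no descendant of Ga in the set): holds — descendants of Ga are {Fc, Hm, Ta}; none are in {Vv}.
Condition 2 (every backdoor path blocked by {Vv}):
  P1: blocked at fork node Vv ∈ conditioning set.
  P2: blocked at fork node Vv ∈ conditioning set.
  P3: blocked at fork node Vv ∈ conditioning set.
  P4: blocked at fork node Vv ∈ conditioning set.
{Vv} satisfies the backdoor criterion.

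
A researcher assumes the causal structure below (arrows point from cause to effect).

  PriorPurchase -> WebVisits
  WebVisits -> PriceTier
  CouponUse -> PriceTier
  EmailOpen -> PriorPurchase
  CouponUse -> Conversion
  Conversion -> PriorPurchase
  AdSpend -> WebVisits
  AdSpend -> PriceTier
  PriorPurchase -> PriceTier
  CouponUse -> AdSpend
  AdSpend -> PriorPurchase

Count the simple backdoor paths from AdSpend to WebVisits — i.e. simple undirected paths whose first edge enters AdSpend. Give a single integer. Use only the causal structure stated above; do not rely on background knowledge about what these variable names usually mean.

A backdoor path from AdSpend to WebVisits is any simple undirected path whose first edge points into AdSpend (i.e. leaves AdSpend via a parent).
Parents of AdSpend: {CouponUse}.
Enumerating:
  P1: AdSpend <- CouponUse -> Conversion -> PriorPurchase -> WebVisits
  P2: AdSpend <- CouponUse -> Conversion -> PriorPurchase -> PriceTier <- WebVisits
  P3: AdSpend <- CouponUse -> PriceTier <- PriorPurchase -> WebVisits
  P4: AdSpend <- CouponUse -> PriceTier <- WebVisits
That exhausts the simple backdoor paths. Count: 4.

4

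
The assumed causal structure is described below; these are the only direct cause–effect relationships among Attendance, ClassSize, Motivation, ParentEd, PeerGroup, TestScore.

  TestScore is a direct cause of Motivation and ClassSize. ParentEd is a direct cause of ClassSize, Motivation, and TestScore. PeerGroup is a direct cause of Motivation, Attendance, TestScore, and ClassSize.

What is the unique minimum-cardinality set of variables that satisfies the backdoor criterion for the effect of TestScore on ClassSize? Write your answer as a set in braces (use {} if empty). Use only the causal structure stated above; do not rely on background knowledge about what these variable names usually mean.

{ParentEd, PeerGroup}

Variables eligible for adjustment (non-descendants of TestScore, excluding TestScore and ClassSize): {Attendance, ParentEd, PeerGroup}.
Backdoor paths from TestScore to ClassSize:
  P1: TestScore <- PeerGroup -> Motivation <- ParentEd -> ClassSize
  P2: TestScore <- PeerGroup -> ClassSize
  P3: TestScore <- ParentEd -> Motivation <- PeerGroup -> ClassSize
  P4: TestScore <- ParentEd -> ClassSize
The empty set is not sufficient: P2 (TestScore <- PeerGroup -> ClassSize) has no collider blocking it and no conditioned non-collider, so it is open.
Try {ParentEd, PeerGroup}:
  P1: blocked at fork node PeerGroup ∈ conditioning set.
  P2: blocked at fork node PeerGroup ∈ conditioning set.
  P3: blocked at fork node ParentEd ∈ conditioning set.
  P4: blocked at fork node ParentEd ∈ conditioning set.
{ParentEd, PeerGroup} contains no descendant of TestScore and blocks every backdoor path.
Every element of {ParentEd, PeerGroup} is needed (dropping ParentEd leaves P4 open; dropping PeerGroup leaves P2 open), so no proper subset is valid.
Among all size-2 subsets of the eligible variables, only {ParentEd, PeerGroup} blocks every backdoor path, so it is the unique smallest valid adjustment set.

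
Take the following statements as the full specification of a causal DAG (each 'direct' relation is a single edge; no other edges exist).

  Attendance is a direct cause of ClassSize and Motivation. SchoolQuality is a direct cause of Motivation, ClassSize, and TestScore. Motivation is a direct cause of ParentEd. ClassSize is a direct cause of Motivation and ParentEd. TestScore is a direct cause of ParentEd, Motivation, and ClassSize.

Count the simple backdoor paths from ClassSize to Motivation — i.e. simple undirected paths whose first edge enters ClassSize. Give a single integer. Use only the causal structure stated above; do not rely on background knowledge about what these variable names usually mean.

7

A backdoor path from ClassSize to Motivation is any simple undirected path whose first edge points into ClassSize (i.e. leaves ClassSize via a parent).
Parents of ClassSize: {Attendance, SchoolQuality, TestScore}.
Enumerating:
  P1: ClassSize <- Attendance -> Motivation
  P2: ClassSize <- SchoolQuality -> TestScore -> Motivation
  P3: ClassSize <- SchoolQuality -> TestScore -> ParentEd <- Motivation
  P4: ClassSize <- SchoolQuality -> Motivation
  P5: ClassSize <- TestScore <- SchoolQuality -> Motivation
  P6: ClassSize <- TestScore -> Motivation
  P7: ClassSize <- TestScore -> ParentEd <- Motivation
That exhausts the simple backdoor paths. Count: 7.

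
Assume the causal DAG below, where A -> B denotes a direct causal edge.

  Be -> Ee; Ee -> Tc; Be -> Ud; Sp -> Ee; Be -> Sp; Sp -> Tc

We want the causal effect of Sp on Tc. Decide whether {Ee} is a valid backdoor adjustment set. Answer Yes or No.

No

Backdoor paths from Sp to Tc (paths whose first edge points into Sp):
  P1: Sp <- Be -> Ee -> Tc
Condition 1 (no descendant of Sp in the set): FAILS — Ee is a descendant of Sp.
Condition 2 (every backdoor path blocked by {Ee}):
  P1: blocked at chain node Ee ∈ conditioning set.
{Ee} does not satisfy the backdoor criterion.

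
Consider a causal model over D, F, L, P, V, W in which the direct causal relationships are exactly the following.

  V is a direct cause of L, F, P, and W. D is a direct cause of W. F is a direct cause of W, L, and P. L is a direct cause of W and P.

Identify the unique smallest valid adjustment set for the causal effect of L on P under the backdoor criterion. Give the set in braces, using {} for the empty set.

Variables eligible for adjustment (non-descendants of L, excluding L and P): {D, F, V}.
Backdoor paths from L to P:
  P1: L <- V -> F -> P
  P2: L <- V -> P
  P3: L <- V -> W <- F -> P
  P4: L <- F <- V -> P
  P5: L <- F -> P
  P6: L <- F -> W <- V -> P
The empty set is not sufficient: P1 (L <- V -> F -> P) has no collider blocking it and no conditioned non-collider, so it is open.
Try {F, V}:
  P1: blocked at fork node V ∈ conditioning set.
  P2: blocked at fork node V ∈ conditioning set.
  P3: blocked at fork node V ∈ conditioning set.
  P4: blocked at chain node F ∈ conditioning set.
  P5: blocked at fork node F ∈ conditioning set.
  P6: blocked at fork node F ∈ conditioning set.
{F, V} contains no descendant of L and blocks every backdoor path.
Every element of {F, V} is needed (dropping F leaves P5 open; dropping V leaves P2 open), so no proper subset is valid.
Among all size-2 subsets of the eligible variables, only {F, V} blocks every backdoor path, so it is the unique smallest valid adjustment set.

{F, V}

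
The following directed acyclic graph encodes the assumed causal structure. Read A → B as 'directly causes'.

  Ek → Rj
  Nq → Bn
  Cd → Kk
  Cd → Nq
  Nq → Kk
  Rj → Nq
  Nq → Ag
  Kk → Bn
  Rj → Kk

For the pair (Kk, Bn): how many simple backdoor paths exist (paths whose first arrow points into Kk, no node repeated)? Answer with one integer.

A backdoor path from Kk to Bn is any simple undirected path whose first edge points into Kk (i.e. leaves Kk via a parent).
Parents of Kk: {Cd, Nq, Rj}.
Enumerating:
  P1: Kk <- Cd -> Nq -> Bn
  P2: Kk <- Rj -> Nq -> Bn
  P3: Kk <- Nq -> Bn
That exhausts the simple backdoor paths. Count: 3.

3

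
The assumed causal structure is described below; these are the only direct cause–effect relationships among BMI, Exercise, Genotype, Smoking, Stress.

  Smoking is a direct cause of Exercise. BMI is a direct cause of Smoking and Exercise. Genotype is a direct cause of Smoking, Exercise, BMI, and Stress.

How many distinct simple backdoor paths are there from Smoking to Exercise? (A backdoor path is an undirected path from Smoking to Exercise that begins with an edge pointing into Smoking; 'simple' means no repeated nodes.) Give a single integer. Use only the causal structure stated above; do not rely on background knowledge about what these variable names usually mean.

4

A backdoor path from Smoking to Exercise is any simple undirected path whose first edge points into Smoking (i.e. leaves Smoking via a parent).
Parents of Smoking: {BMI, Genotype}.
Enumerating:
  P1: Smoking <- Genotype -> BMI -> Exercise
  P2: Smoking <- Genotype -> Exercise
  P3: Smoking <- BMI <- Genotype -> Exercise
  P4: Smoking <- BMI -> Exercise
That exhausts the simple backdoor paths. Count: 4.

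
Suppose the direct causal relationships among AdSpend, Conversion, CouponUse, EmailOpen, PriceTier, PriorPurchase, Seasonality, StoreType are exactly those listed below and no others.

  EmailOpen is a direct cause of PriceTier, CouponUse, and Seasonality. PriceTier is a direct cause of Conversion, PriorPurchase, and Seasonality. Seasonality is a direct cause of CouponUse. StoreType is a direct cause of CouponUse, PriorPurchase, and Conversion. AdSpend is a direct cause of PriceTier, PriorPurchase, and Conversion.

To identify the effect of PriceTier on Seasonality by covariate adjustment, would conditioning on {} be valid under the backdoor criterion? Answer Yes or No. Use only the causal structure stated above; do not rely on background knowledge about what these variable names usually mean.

Backdoor paths from PriceTier to Seasonality (paths whose first edge points into PriceTier):
  P1: PriceTier <- EmailOpen -> Seasonality
  P2: PriceTier <- EmailOpen -> CouponUse <- Seasonality
  P3: PriceTier <- AdSpend -> PriorPurchase <- StoreType -> CouponUse <- EmailOpen -> Seasonality
  P4: PriceTier <- AdSpend -> PriorPurchase <- StoreType -> CouponUse <- Seasonality
  P5: PriceTier <- AdSpend -> Conversion <- StoreType -> CouponUse <- EmailOpen -> Seasonality
  P6: PriceTier <- AdSpend -> Conversion <- StoreType -> CouponUse <- Seasonality
Condition 1 (no descendant of PriceTier in the set): holds — descendants of PriceTier are {Conversion, CouponUse, PriorPurchase, Seasonality}; none are in {}.
Condition 2 (every backdoor path blocked by {}):
  P1: open — no interior node is in the conditioning set.
  P2: blocked at collider CouponUse (neither it nor any descendant is in the conditioning set).
  P3: blocked at collider PriorPurchase (neither it nor any descendant is in the conditioning set).
  P4: blocked at collider PriorPurchase (neither it nor any descendant is in the conditioning set).
  P5: blocked at collider Conversion (neither it nor any descendant is in the conditioning set).
  P6: blocked at collider Conversion (neither it nor any descendant is in the conditioning set).
{} does not satisfy the backdoor criterion.

No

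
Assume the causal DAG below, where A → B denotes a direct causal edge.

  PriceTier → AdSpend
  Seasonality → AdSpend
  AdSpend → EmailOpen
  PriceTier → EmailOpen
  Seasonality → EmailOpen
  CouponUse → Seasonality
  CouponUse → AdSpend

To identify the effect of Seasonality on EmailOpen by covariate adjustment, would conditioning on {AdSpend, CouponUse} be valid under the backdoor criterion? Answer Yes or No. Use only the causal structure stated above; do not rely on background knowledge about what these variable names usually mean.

Backdoor paths from Seasonality to EmailOpen (paths whose first edge points into Seasonality):
  P1: Seasonality <- CouponUse -> AdSpend <- PriceTier -> EmailOpen
  P2: Seasonality <- CouponUse -> AdSpend -> EmailOpen
Condition 1 (no descendant of Seasonality in the set): FAILS — AdSpend is a descendant of Seasonality.
Condition 2 (every backdoor path blocked by {AdSpend, CouponUse}):
  P1: blocked at fork node CouponUse ∈ conditioning set.
  P2: blocked at fork node CouponUse ∈ conditioning set.
{AdSpend, CouponUse} does not satisfy the backdoor criterion.

No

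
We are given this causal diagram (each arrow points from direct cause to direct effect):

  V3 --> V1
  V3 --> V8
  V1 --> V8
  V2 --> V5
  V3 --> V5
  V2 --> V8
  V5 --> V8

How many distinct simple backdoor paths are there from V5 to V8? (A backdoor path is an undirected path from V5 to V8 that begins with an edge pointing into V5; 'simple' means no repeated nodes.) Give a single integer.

A backdoor path from V5 to V8 is any simple undirected path whose first edge points into V5 (i.e. leaves V5 via a parent).
Parents of V5: {V2, V3}.
Enumerating:
  P1: V5 <- V3 -> V1 -> V8
  P2: V5 <- V3 -> V8
  P3: V5 <- V2 -> V8
That exhausts the simple backdoor paths. Count: 3.

3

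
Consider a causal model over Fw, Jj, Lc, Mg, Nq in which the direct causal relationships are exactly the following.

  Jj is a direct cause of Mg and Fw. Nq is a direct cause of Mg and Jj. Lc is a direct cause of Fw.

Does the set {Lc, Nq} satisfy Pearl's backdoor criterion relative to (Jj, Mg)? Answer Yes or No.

Backdoor paths from Jj to Mg (paths whose first edge points into Jj):
  P1: Jj <- Nq -> Mg
Condition 1 (no descendant of Jj in the set): holds — descendants of Jj are {Fw, Mg}; none are in {Lc, Nq}.
Condition 2 (every backdoor path blocked by {Lc, Nq}):
  P1: blocked at fork node Nq ∈ conditioning set.
{Lc, Nq} satisfies the backdoor criterion.

Yes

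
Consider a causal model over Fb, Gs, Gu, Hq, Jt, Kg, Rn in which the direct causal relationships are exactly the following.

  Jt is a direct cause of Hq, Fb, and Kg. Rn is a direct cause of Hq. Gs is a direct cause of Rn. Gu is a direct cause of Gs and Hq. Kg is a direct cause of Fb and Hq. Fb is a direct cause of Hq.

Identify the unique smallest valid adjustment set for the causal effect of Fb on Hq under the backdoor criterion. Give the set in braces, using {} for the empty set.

Variables eligible for adjustment (non-descendants of Fb, excluding Fb and Hq): {Gs, Gu, Jt, Kg, Rn}.
Backdoor paths from Fb to Hq:
  P1: Fb <- Jt -> Kg -> Hq
  P2: Fb <- Jt -> Hq
  P3: Fb <- Kg <- Jt -> Hq
  P4: Fb <- Kg -> Hq
The empty set is not sufficient: P1 (Fb <- Jt -> Kg -> Hq) has no collider blocking it and no conditioned non-collider, so it is open.
Try {Jt, Kg}:
  P1: blocked at fork node Jt ∈ conditioning set.
  P2: blocked at fork node Jt ∈ conditioning set.
  P3: blocked at chain node Kg ∈ conditioning set.
  P4: blocked at fork node Kg ∈ conditioning set.
{Jt, Kg} contains no descendant of Fb and blocks every backdoor path.
Every element of {Jt, Kg} is needed (dropping Jt leaves P2 open; dropping Kg leaves P4 open), so no proper subset is valid.
Among all size-2 subsets of the eligible variables, only {Jt, Kg} blocks every backdoor path, so it is the unique smallest valid adjustment set.

{Jt, Kg}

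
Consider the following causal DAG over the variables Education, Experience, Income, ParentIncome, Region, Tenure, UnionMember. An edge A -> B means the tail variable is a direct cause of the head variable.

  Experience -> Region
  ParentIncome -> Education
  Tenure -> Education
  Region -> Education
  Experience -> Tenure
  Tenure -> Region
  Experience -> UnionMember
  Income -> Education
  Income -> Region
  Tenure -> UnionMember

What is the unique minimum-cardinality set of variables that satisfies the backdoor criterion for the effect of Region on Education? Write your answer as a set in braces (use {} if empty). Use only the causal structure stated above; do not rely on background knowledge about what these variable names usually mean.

{Income, Tenure}

Variables eligible for adjustment (non-descendants of Region, excluding Region and Education): {Experience, Income, ParentIncome, Tenure, UnionMember}.
Backdoor paths from Region to Education:
  P1: Region <- Income -> Education
  P2: Region <- Experience -> Tenure -> Education
  P3: Region <- Experience -> UnionMember <- Tenure -> Education
  P4: Region <- Tenure -> Education
The empty set is not sufficient: P1 (Region <- Income -> Education) has no collider blocking it and no conditioned non-collider, so it is open.
Try {Income, Tenure}:
  P1: blocked at fork node Income ∈ conditioning set.
  P2: blocked at chain node Tenure ∈ conditioning set.
  P3: blocked at collider UnionMember (neither it nor any descendant is in the conditioning set).
  P4: blocked at fork node Tenure ∈ conditioning set.
{Income, Tenure} contains no descendant of Region and blocks every backdoor path.
Every element of {Income, Tenure} is needed (dropping Income leaves P1 open; dropping Tenure leaves P2 open), so no proper subset is valid.
Among all size-2 subsets of the eligible variables, only {Income, Tenure} blocks every backdoor path, so it is the unique smallest valid adjustment set.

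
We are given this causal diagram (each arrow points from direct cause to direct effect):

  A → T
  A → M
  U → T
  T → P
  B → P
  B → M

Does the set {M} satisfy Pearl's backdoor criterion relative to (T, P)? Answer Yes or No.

No

Backdoor paths from T to P (paths whose first edge points into T):
  P1: T <- A -> M <- B -> P
Condition 1 (no descendant of T in the set): holds — descendants of T are {P}; none are in {M}.
Condition 2 (every backdoor path blocked by {M}):
  P1: open — collider(s) M are conditioned on (or have a conditioned descendant) and no non-collider on the path is in the set.
{M} does not satisfy the backdoor criterion.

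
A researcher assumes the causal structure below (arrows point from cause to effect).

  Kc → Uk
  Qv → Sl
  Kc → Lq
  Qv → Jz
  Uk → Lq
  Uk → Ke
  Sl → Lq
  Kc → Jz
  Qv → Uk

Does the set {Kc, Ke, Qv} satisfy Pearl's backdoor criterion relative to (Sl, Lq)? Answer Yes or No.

Yes

Backdoor paths from Sl to Lq (paths whose first edge points into Sl):
  P1: Sl <- Qv -> Uk <- Kc -> Lq
  P2: Sl <- Qv -> Uk -> Lq
  P3: Sl <- Qv -> Jz <- Kc -> Uk -> Lq
  P4: Sl <- Qv -> Jz <- Kc -> Lq
Condition 1 (no descendant of Sl in the set): holds — descendants of Sl are {Lq}; none are in {Kc, Ke, Qv}.
Condition 2 (every backdoor path blocked by {Kc, Ke, Qv}):
  P1: blocked at fork node Qv ∈ conditioning set.
  P2: blocked at fork node Qv ∈ conditioning set.
  P3: blocked at fork node Qv ∈ conditioning set.
  P4: blocked at fork node Qv ∈ conditioning set.
{Kc, Ke, Qv} satisfies the backdoor criterion.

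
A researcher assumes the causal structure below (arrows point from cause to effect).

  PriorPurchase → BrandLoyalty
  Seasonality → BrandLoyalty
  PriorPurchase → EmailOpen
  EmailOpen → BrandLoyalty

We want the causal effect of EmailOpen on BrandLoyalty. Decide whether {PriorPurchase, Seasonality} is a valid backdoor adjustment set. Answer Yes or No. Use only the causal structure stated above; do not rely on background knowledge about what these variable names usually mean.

Yes

Backdoor paths from EmailOpen to BrandLoyalty (paths whose first edge points into EmailOpen):
  P1: EmailOpen <- PriorPurchase -> BrandLoyalty
Condition 1 (no descendant of EmailOpen in the set): holds — descendants of EmailOpen are {BrandLoyalty}; none are in {PriorPurchase, Seasonality}.
Condition 2 (every backdoor path blocked by {PriorPurchase, Seasonality}):
  P1: blocked at fork node PriorPurchase ∈ conditioning set.
{PriorPurchase, Seasonality} satisfies the backdoor criterion.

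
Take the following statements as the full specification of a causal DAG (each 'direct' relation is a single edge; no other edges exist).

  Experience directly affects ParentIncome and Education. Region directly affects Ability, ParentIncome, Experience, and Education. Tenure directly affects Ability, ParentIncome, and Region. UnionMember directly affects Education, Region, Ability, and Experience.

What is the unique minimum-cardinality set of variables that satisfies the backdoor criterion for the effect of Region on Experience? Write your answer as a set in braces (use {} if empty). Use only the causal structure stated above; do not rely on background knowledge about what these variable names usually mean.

Variables eligible for adjustment (non-descendants of Region, excluding Region and Experience): {Tenure, UnionMember}.
Backdoor paths from Region to Experience:
  P1: Region <- UnionMember -> Experience
  P2: Region <- UnionMember -> Ability <- Tenure -> ParentIncome <- Experience
  P3: Region <- UnionMember -> Education <- Experience
  P4: Region <- Tenure -> Ability <- UnionMember -> Experience
  P5: Region <- Tenure -> Ability <- UnionMember -> Education <- Experience
  P6: Region <- Tenure -> ParentIncome <- Experience
The empty set is not sufficient: P1 (Region <- UnionMember -> Experience) has no collider blocking it and no conditioned non-collider, so it is open.
Try {UnionMember}:
  P1: blocked at fork node UnionMember ∈ conditioning set.
  P2: blocked at fork node UnionMember ∈ conditioning set.
  P3: blocked at fork node UnionMember ∈ conditioning set.
  P4: blocked at collider Ability (neither it nor any descendant is in the conditioning set).
  P5: blocked at collider Ability (neither it nor any descendant is in the conditioning set).
  P6: blocked at collider ParentIncome (neither it nor any descendant is in the conditioning set).
{UnionMember} contains no descendant of Region and blocks every backdoor path.
No other singleton works — e.g. {Tenure} leaves P1 open — so {UnionMember} is the unique smallest valid adjustment set.

{UnionMember}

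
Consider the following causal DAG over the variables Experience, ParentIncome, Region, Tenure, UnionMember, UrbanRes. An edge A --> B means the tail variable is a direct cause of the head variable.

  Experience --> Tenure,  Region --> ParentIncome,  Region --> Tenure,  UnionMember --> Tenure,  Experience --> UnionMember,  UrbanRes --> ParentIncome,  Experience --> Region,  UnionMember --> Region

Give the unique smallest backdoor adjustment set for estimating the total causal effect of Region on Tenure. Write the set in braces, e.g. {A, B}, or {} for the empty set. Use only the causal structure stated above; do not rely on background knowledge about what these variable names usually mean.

{Experience, UnionMember}

Variables eligible for adjustment (non-descendants of Region, excluding Region and Tenure): {Experience, UnionMember, UrbanRes}.
Backdoor paths from Region to Tenure:
  P1: Region <- Experience -> UnionMember -> Tenure
  P2: Region <- Experience -> Tenure
  P3: Region <- UnionMember <- Experience -> Tenure
  P4: Region <- UnionMember -> Tenure
The empty set is not sufficient: P1 (Region <- Experience -> UnionMember -> Tenure) has no collider blocking it and no conditioned non-collider, so it is open.
Try {Experience, UnionMember}:
  P1: blocked at fork node Experience ∈ conditioning set.
  P2: blocked at fork node Experience ∈ conditioning set.
  P3: blocked at chain node UnionMember ∈ conditioning set.
  P4: blocked at fork node UnionMember ∈ conditioning set.
{Experience, UnionMember} contains no descendant of Region and blocks every backdoor path.
Every element of {Experience, UnionMember} is needed (dropping Experience leaves P2 open; dropping UnionMember leaves P4 open), so no proper subset is valid.
Among all size-2 subsets of the eligible variables, only {Experience, UnionMember} blocks every backdoor path, so it is the unique smallest valid adjustment set.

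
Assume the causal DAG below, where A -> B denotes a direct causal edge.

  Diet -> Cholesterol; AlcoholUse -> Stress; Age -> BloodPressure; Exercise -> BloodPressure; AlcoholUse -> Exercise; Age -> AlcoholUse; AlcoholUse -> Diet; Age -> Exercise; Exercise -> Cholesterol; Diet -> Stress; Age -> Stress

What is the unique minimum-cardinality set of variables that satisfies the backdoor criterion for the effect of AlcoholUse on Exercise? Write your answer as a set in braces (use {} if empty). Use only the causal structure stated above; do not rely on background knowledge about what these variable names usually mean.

{Age}

Variables eligible for adjustment (non-descendants of AlcoholUse, excluding AlcoholUse and Exercise): {Age}.
Backdoor paths from AlcoholUse to Exercise:
  P1: AlcoholUse <- Age -> Exercise
  P2: AlcoholUse <- Age -> Stress <- Diet -> Cholesterol <- Exercise
  P3: AlcoholUse <- Age -> BloodPressure <- Exercise
The empty set is not sufficient: P1 (AlcoholUse <- Age -> Exercise) has no collider blocking it and no conditioned non-collider, so it is open.
Try {Age}:
  P1: blocked at fork node Age ∈ conditioning set.
  P2: blocked at fork node Age ∈ conditioning set.
  P3: blocked at fork node Age ∈ conditioning set.
{Age} contains no descendant of AlcoholUse and blocks every backdoor path.
{Age} is the unique smallest valid adjustment set.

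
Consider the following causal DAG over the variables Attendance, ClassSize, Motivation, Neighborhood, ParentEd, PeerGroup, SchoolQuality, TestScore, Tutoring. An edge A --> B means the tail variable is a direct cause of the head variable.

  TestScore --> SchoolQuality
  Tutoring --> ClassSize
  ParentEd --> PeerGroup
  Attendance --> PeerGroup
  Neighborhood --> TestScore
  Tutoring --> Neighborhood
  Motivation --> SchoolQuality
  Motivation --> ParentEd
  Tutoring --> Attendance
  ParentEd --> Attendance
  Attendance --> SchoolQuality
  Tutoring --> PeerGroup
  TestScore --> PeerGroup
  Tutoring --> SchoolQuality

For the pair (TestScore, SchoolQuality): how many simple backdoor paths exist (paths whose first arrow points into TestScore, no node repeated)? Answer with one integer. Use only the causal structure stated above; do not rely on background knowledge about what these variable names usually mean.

8

A backdoor path from TestScore to SchoolQuality is any simple undirected path whose first edge points into TestScore (i.e. leaves TestScore via a parent).
Parents of TestScore: {Neighborhood}.
Enumerating:
  P1: TestScore <- Neighborhood <- Tutoring -> Attendance <- ParentEd <- Motivation -> SchoolQuality
  P2: TestScore <- Neighborhood <- Tutoring -> Attendance -> SchoolQuality
  P3: TestScore <- Neighborhood <- Tutoring -> Attendance -> PeerGroup <- ParentEd <- Motivation -> SchoolQuality
  P4: TestScore <- Neighborhood <- Tutoring -> SchoolQuality
  P5: TestScore <- Neighborhood <- Tutoring -> PeerGroup <- ParentEd <- Motivation -> SchoolQuality
  P6: TestScore <- Neighborhood <- Tutoring -> PeerGroup <- ParentEd -> Attendance -> SchoolQuality
  P7: TestScore <- Neighborhood <- Tutoring -> PeerGroup <- Attendance <- ParentEd <- Motivation -> SchoolQuality
  P8: TestScore <- Neighborhood <- Tutoring -> PeerGroup <- Attendance -> SchoolQuality
That exhausts the simple backdoor paths. Count: 8.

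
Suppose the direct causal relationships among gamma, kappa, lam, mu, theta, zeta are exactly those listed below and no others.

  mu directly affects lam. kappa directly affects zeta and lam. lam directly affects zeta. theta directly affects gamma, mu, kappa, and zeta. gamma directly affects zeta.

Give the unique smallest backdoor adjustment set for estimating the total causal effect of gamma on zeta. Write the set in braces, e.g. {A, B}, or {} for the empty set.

{theta}

Variables eligible for adjustment (non-descendants of gamma, excluding gamma and zeta): {kappa, lam, mu, theta}.
Backdoor paths from gamma to zeta:
  P1: gamma <- theta -> kappa -> lam -> zeta
  P2: gamma <- theta -> kappa -> zeta
  P3: gamma <- theta -> mu -> lam <- kappa -> zeta
  P4: gamma <- theta -> mu -> lam -> zeta
  P5: gamma <- theta -> zeta
The empty set is not sufficient: P1 (gamma <- theta -> kappa -> lam -> zeta) has no collider blocking it and no conditioned non-collider, so it is open.
Try {theta}:
  P1: blocked at fork node theta ∈ conditioning set.
  P2: blocked at fork node theta ∈ conditioning set.
  P3: blocked at fork node theta ∈ conditioning set.
  P4: blocked at fork node theta ∈ conditioning set.
  P5: blocked at fork node theta ∈ conditioning set.
{theta} contains no descendant of gamma and blocks every backdoor path.
No other singleton works — e.g. {kappa} leaves P4 open — so {theta} is the unique smallest valid adjustment set.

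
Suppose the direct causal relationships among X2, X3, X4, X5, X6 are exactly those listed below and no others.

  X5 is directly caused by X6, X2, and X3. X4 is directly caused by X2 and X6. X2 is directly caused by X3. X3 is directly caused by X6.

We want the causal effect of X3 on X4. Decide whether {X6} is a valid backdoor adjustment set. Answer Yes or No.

Backdoor paths from X3 to X4 (paths whose first edge points into X3):
  P1: X3 <- X6 -> X5 <- X2 -> X4
  P2: X3 <- X6 -> X4
Condition 1 (no descendant of X3 in the set): holds — descendants of X3 are {X2, X4, X5}; none are in {X6}.
Condition 2 (every backdoor path blocked by {X6}):
  P1: blocked at fork node X6 ∈ conditioning set.
  P2: blocked at fork node X6 ∈ conditioning set.
{X6} satisfies the backdoor criterion.

Yes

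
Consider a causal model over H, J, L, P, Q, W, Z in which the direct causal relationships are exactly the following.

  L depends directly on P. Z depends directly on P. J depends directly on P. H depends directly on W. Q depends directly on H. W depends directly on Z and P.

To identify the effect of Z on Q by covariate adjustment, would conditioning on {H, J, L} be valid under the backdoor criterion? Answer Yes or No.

No

Backdoor paths from Z to Q (paths whose first edge points into Z):
  P1: Z <- P -> W -> H -> Q
Condition 1 (no descendant of Z in the set): FAILS — H is a descendant of Z.
Condition 2 (every backdoor path blocked by {H, J, L}):
  P1: blocked at chain node H ∈ conditioning set.
{H, J, L} does not satisfy the backdoor criterion.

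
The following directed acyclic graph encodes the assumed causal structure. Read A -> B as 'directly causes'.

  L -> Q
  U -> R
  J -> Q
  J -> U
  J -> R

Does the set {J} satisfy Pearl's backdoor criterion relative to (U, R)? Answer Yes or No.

Yes

Backdoor paths from U to R (paths whose first edge points into U):
  P1: U <- J -> R
Condition 1 (no descendant of U in the set): holds — descendants of U are {R}; none are in {J}.
Condition 2 (every backdoor path blocked by {J}):
  P1: blocked at fork node J ∈ conditioning set.
{J} satisfies the backdoor criterion.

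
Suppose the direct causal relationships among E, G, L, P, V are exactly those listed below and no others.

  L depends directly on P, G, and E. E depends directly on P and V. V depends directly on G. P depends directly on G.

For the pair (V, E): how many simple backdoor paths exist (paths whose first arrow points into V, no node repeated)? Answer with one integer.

4

A backdoor path from V to E is any simple undirected path whose first edge points into V (i.e. leaves V via a parent).
Parents of V: {G}.
Enumerating:
  P1: V <- G -> P -> E
  P2: V <- G -> P -> L <- E
  P3: V <- G -> L <- P -> E
  P4: V <- G -> L <- E
That exhausts the simple backdoor paths. Count: 4.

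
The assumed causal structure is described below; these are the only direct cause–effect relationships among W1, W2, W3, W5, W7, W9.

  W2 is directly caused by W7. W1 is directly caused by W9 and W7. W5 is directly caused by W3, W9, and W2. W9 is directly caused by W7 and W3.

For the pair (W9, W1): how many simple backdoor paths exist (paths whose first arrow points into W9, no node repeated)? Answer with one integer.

A backdoor path from W9 to W1 is any simple undirected path whose first edge points into W9 (i.e. leaves W9 via a parent).
Parents of W9: {W3, W7}.
Enumerating:
  P1: W9 <- W3 -> W5 <- W2 <- W7 -> W1
  P2: W9 <- W7 -> W1
That exhausts the simple backdoor paths. Count: 2.

2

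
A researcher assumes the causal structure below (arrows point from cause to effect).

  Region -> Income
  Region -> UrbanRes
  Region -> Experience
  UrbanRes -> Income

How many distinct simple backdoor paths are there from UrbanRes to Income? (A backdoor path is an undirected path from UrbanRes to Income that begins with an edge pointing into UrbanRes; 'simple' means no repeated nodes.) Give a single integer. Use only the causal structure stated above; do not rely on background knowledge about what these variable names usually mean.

A backdoor path from UrbanRes to Income is any simple undirected path whose first edge points into UrbanRes (i.e. leaves UrbanRes via a parent).
Parents of UrbanRes: {Region}.
Enumerating:
  P1: UrbanRes <- Region -> Income
That exhausts the simple backdoor paths. Count: 1.

1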